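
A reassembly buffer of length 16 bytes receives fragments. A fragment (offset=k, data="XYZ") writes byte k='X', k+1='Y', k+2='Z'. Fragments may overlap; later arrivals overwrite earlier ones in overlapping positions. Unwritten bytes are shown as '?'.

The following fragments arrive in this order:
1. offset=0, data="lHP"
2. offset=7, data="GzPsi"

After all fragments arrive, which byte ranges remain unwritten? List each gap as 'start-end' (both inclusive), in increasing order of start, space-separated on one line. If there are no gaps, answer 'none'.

Fragment 1: offset=0 len=3
Fragment 2: offset=7 len=5
Gaps: 3-6 12-15

Answer: 3-6 12-15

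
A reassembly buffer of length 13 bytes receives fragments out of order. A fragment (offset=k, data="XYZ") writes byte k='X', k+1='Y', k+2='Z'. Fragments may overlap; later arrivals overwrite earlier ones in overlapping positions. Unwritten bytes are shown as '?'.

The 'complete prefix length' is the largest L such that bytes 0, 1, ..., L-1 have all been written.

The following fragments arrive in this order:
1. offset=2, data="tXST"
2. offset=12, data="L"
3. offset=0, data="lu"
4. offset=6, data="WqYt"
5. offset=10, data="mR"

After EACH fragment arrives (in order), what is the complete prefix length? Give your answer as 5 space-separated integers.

Answer: 0 0 6 10 13

Derivation:
Fragment 1: offset=2 data="tXST" -> buffer=??tXST??????? -> prefix_len=0
Fragment 2: offset=12 data="L" -> buffer=??tXST??????L -> prefix_len=0
Fragment 3: offset=0 data="lu" -> buffer=lutXST??????L -> prefix_len=6
Fragment 4: offset=6 data="WqYt" -> buffer=lutXSTWqYt??L -> prefix_len=10
Fragment 5: offset=10 data="mR" -> buffer=lutXSTWqYtmRL -> prefix_len=13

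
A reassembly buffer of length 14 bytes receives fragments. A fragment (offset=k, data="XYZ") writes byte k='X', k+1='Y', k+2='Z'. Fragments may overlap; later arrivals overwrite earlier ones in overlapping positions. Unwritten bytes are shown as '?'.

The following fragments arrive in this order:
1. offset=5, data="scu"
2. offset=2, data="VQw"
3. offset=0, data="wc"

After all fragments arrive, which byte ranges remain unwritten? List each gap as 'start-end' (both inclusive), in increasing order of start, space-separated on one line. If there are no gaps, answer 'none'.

Answer: 8-13

Derivation:
Fragment 1: offset=5 len=3
Fragment 2: offset=2 len=3
Fragment 3: offset=0 len=2
Gaps: 8-13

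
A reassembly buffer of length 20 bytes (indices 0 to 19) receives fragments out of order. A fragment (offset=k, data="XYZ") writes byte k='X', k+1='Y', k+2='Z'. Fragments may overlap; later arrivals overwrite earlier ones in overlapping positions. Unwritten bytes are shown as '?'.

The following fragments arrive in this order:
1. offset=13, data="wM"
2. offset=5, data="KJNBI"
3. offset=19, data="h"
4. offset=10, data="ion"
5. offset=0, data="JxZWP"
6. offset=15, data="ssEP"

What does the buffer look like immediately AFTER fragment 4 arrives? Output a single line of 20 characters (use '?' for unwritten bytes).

Answer: ?????KJNBIionwM????h

Derivation:
Fragment 1: offset=13 data="wM" -> buffer=?????????????wM?????
Fragment 2: offset=5 data="KJNBI" -> buffer=?????KJNBI???wM?????
Fragment 3: offset=19 data="h" -> buffer=?????KJNBI???wM????h
Fragment 4: offset=10 data="ion" -> buffer=?????KJNBIionwM????h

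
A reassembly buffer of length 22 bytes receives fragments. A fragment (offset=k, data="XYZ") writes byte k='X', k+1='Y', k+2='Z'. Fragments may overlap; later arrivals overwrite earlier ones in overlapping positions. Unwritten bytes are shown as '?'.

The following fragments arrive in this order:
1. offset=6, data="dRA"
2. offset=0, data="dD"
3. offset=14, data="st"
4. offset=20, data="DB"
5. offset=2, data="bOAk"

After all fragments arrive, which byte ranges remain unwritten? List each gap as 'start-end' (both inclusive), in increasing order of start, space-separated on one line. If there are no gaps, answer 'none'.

Answer: 9-13 16-19

Derivation:
Fragment 1: offset=6 len=3
Fragment 2: offset=0 len=2
Fragment 3: offset=14 len=2
Fragment 4: offset=20 len=2
Fragment 5: offset=2 len=4
Gaps: 9-13 16-19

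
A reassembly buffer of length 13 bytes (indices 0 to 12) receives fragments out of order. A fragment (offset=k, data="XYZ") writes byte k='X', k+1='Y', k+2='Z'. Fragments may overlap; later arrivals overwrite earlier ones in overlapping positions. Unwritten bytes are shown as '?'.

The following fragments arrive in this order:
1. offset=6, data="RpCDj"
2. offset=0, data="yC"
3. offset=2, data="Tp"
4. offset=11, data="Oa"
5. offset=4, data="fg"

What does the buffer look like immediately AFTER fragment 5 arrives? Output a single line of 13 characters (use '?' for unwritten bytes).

Answer: yCTpfgRpCDjOa

Derivation:
Fragment 1: offset=6 data="RpCDj" -> buffer=??????RpCDj??
Fragment 2: offset=0 data="yC" -> buffer=yC????RpCDj??
Fragment 3: offset=2 data="Tp" -> buffer=yCTp??RpCDj??
Fragment 4: offset=11 data="Oa" -> buffer=yCTp??RpCDjOa
Fragment 5: offset=4 data="fg" -> buffer=yCTpfgRpCDjOa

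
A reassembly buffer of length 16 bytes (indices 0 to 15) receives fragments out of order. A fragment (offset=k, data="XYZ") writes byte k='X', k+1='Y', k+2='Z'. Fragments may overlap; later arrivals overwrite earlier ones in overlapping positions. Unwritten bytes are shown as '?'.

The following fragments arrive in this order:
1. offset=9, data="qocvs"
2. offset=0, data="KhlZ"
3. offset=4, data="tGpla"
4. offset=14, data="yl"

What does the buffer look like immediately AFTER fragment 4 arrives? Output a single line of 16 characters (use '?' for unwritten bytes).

Answer: KhlZtGplaqocvsyl

Derivation:
Fragment 1: offset=9 data="qocvs" -> buffer=?????????qocvs??
Fragment 2: offset=0 data="KhlZ" -> buffer=KhlZ?????qocvs??
Fragment 3: offset=4 data="tGpla" -> buffer=KhlZtGplaqocvs??
Fragment 4: offset=14 data="yl" -> buffer=KhlZtGplaqocvsyl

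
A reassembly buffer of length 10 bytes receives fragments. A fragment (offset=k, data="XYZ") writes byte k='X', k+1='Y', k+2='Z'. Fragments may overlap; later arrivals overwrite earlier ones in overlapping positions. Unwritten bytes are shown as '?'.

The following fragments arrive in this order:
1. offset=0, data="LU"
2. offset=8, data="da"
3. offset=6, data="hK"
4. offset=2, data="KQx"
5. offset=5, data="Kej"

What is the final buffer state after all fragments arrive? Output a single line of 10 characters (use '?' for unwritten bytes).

Answer: LUKQxKejda

Derivation:
Fragment 1: offset=0 data="LU" -> buffer=LU????????
Fragment 2: offset=8 data="da" -> buffer=LU??????da
Fragment 3: offset=6 data="hK" -> buffer=LU????hKda
Fragment 4: offset=2 data="KQx" -> buffer=LUKQx?hKda
Fragment 5: offset=5 data="Kej" -> buffer=LUKQxKejda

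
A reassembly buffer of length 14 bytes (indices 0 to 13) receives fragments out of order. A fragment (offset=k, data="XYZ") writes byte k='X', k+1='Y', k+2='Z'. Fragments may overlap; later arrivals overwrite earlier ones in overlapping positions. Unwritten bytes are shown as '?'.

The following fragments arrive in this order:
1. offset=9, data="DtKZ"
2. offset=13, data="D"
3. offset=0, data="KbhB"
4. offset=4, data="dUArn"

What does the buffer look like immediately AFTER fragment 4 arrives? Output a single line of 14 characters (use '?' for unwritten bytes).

Fragment 1: offset=9 data="DtKZ" -> buffer=?????????DtKZ?
Fragment 2: offset=13 data="D" -> buffer=?????????DtKZD
Fragment 3: offset=0 data="KbhB" -> buffer=KbhB?????DtKZD
Fragment 4: offset=4 data="dUArn" -> buffer=KbhBdUArnDtKZD

Answer: KbhBdUArnDtKZD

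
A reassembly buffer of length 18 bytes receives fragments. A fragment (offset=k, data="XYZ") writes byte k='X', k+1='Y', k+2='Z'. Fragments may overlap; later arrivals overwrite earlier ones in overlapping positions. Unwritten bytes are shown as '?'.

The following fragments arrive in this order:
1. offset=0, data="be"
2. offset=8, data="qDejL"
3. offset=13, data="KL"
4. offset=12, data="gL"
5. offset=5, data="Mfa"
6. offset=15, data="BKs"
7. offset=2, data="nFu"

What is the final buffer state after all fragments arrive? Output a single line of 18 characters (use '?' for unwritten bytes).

Fragment 1: offset=0 data="be" -> buffer=be????????????????
Fragment 2: offset=8 data="qDejL" -> buffer=be??????qDejL?????
Fragment 3: offset=13 data="KL" -> buffer=be??????qDejLKL???
Fragment 4: offset=12 data="gL" -> buffer=be??????qDejgLL???
Fragment 5: offset=5 data="Mfa" -> buffer=be???MfaqDejgLL???
Fragment 6: offset=15 data="BKs" -> buffer=be???MfaqDejgLLBKs
Fragment 7: offset=2 data="nFu" -> buffer=benFuMfaqDejgLLBKs

Answer: benFuMfaqDejgLLBKs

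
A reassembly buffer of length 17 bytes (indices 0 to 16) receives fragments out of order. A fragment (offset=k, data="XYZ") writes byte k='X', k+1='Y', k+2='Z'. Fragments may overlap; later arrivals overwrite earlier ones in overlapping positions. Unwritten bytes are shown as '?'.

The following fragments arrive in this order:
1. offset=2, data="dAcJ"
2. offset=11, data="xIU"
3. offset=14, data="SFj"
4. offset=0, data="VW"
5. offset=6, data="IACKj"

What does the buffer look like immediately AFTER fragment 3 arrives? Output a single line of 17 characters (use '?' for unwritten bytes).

Fragment 1: offset=2 data="dAcJ" -> buffer=??dAcJ???????????
Fragment 2: offset=11 data="xIU" -> buffer=??dAcJ?????xIU???
Fragment 3: offset=14 data="SFj" -> buffer=??dAcJ?????xIUSFj

Answer: ??dAcJ?????xIUSFj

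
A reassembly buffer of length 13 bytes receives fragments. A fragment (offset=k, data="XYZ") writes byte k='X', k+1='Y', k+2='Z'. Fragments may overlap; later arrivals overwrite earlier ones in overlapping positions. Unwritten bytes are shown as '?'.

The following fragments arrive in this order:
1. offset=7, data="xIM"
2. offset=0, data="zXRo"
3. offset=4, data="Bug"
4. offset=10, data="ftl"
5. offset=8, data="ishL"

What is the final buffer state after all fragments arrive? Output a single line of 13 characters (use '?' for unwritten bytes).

Fragment 1: offset=7 data="xIM" -> buffer=???????xIM???
Fragment 2: offset=0 data="zXRo" -> buffer=zXRo???xIM???
Fragment 3: offset=4 data="Bug" -> buffer=zXRoBugxIM???
Fragment 4: offset=10 data="ftl" -> buffer=zXRoBugxIMftl
Fragment 5: offset=8 data="ishL" -> buffer=zXRoBugxishLl

Answer: zXRoBugxishLl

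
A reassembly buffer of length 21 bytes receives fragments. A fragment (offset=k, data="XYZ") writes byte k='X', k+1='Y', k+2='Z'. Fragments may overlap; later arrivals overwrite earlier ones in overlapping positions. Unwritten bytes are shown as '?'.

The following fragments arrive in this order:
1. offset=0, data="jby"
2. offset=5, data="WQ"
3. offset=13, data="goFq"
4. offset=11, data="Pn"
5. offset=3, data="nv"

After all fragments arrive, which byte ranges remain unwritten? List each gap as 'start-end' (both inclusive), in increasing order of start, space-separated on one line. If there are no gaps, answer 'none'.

Fragment 1: offset=0 len=3
Fragment 2: offset=5 len=2
Fragment 3: offset=13 len=4
Fragment 4: offset=11 len=2
Fragment 5: offset=3 len=2
Gaps: 7-10 17-20

Answer: 7-10 17-20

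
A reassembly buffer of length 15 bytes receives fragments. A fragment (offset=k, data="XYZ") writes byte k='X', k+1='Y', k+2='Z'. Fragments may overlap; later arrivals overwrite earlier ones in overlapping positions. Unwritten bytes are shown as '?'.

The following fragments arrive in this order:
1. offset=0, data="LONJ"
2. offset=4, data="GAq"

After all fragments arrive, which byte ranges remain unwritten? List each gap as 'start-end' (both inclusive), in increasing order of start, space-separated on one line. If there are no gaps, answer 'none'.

Fragment 1: offset=0 len=4
Fragment 2: offset=4 len=3
Gaps: 7-14

Answer: 7-14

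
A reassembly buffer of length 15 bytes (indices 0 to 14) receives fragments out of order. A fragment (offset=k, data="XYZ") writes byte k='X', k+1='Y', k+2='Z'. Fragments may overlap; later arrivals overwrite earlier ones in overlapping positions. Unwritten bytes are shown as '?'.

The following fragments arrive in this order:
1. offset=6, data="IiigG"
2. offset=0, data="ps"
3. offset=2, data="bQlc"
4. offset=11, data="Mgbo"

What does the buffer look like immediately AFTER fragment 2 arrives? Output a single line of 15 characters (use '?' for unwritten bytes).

Answer: ps????IiigG????

Derivation:
Fragment 1: offset=6 data="IiigG" -> buffer=??????IiigG????
Fragment 2: offset=0 data="ps" -> buffer=ps????IiigG????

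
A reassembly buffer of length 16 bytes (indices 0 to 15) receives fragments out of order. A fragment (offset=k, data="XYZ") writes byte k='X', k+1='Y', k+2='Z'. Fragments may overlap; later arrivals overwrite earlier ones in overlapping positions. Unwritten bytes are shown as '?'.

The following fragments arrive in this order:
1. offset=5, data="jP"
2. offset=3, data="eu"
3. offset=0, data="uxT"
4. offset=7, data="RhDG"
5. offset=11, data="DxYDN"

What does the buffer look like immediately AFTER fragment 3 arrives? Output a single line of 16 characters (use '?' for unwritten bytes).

Fragment 1: offset=5 data="jP" -> buffer=?????jP?????????
Fragment 2: offset=3 data="eu" -> buffer=???eujP?????????
Fragment 3: offset=0 data="uxT" -> buffer=uxTeujP?????????

Answer: uxTeujP?????????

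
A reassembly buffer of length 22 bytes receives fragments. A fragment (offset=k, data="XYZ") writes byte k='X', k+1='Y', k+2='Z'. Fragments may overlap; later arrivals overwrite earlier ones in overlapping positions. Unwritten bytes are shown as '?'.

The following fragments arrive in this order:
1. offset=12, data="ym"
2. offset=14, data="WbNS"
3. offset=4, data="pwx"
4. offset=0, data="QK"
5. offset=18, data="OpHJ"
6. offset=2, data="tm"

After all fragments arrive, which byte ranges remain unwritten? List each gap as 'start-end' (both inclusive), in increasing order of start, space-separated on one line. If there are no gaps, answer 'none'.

Fragment 1: offset=12 len=2
Fragment 2: offset=14 len=4
Fragment 3: offset=4 len=3
Fragment 4: offset=0 len=2
Fragment 5: offset=18 len=4
Fragment 6: offset=2 len=2
Gaps: 7-11

Answer: 7-11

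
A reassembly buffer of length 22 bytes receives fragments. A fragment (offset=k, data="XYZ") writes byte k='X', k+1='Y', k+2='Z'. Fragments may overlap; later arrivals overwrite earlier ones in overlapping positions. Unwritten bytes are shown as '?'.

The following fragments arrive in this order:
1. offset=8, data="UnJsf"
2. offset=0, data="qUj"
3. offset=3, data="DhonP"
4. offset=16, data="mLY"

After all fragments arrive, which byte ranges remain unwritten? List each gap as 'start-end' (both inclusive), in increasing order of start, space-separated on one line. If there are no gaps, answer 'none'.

Answer: 13-15 19-21

Derivation:
Fragment 1: offset=8 len=5
Fragment 2: offset=0 len=3
Fragment 3: offset=3 len=5
Fragment 4: offset=16 len=3
Gaps: 13-15 19-21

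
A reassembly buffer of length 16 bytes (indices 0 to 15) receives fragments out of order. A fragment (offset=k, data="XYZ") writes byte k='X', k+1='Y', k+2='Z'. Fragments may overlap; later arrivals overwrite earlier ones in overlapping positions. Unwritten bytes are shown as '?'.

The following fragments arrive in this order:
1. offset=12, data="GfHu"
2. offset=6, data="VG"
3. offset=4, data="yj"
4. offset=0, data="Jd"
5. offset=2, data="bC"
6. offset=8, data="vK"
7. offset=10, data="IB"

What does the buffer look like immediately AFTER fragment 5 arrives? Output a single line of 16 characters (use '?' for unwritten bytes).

Answer: JdbCyjVG????GfHu

Derivation:
Fragment 1: offset=12 data="GfHu" -> buffer=????????????GfHu
Fragment 2: offset=6 data="VG" -> buffer=??????VG????GfHu
Fragment 3: offset=4 data="yj" -> buffer=????yjVG????GfHu
Fragment 4: offset=0 data="Jd" -> buffer=Jd??yjVG????GfHu
Fragment 5: offset=2 data="bC" -> buffer=JdbCyjVG????GfHu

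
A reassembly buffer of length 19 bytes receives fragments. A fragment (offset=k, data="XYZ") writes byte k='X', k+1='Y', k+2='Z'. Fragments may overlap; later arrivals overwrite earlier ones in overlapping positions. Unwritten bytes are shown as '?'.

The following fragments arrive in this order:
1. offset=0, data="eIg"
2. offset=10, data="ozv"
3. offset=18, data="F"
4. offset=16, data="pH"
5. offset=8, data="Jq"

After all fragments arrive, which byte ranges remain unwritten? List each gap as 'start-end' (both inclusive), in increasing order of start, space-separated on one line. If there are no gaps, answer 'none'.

Answer: 3-7 13-15

Derivation:
Fragment 1: offset=0 len=3
Fragment 2: offset=10 len=3
Fragment 3: offset=18 len=1
Fragment 4: offset=16 len=2
Fragment 5: offset=8 len=2
Gaps: 3-7 13-15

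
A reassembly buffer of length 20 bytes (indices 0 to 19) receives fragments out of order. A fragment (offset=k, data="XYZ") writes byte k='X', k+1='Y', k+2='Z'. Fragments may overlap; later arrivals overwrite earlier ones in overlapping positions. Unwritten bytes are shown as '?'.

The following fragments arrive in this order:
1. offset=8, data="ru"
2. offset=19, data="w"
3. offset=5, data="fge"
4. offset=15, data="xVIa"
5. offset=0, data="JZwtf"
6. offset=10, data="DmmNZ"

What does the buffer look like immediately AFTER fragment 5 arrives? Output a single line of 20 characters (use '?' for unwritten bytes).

Fragment 1: offset=8 data="ru" -> buffer=????????ru??????????
Fragment 2: offset=19 data="w" -> buffer=????????ru?????????w
Fragment 3: offset=5 data="fge" -> buffer=?????fgeru?????????w
Fragment 4: offset=15 data="xVIa" -> buffer=?????fgeru?????xVIaw
Fragment 5: offset=0 data="JZwtf" -> buffer=JZwtffgeru?????xVIaw

Answer: JZwtffgeru?????xVIaw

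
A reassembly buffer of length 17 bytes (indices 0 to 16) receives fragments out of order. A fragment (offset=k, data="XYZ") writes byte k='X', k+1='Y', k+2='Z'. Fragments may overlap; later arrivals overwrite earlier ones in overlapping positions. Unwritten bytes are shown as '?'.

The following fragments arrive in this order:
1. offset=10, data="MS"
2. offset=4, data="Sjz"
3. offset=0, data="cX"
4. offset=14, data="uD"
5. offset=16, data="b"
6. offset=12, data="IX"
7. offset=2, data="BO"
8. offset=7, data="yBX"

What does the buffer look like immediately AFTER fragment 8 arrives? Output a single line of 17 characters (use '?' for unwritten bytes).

Answer: cXBOSjzyBXMSIXuDb

Derivation:
Fragment 1: offset=10 data="MS" -> buffer=??????????MS?????
Fragment 2: offset=4 data="Sjz" -> buffer=????Sjz???MS?????
Fragment 3: offset=0 data="cX" -> buffer=cX??Sjz???MS?????
Fragment 4: offset=14 data="uD" -> buffer=cX??Sjz???MS??uD?
Fragment 5: offset=16 data="b" -> buffer=cX??Sjz???MS??uDb
Fragment 6: offset=12 data="IX" -> buffer=cX??Sjz???MSIXuDb
Fragment 7: offset=2 data="BO" -> buffer=cXBOSjz???MSIXuDb
Fragment 8: offset=7 data="yBX" -> buffer=cXBOSjzyBXMSIXuDb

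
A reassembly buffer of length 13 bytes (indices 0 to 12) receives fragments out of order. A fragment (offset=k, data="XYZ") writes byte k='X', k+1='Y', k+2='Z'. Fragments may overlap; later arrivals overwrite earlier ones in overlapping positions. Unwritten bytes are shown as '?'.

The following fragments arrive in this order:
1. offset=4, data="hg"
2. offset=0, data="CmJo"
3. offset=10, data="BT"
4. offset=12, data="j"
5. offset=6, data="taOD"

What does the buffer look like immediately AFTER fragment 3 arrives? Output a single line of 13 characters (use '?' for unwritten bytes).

Fragment 1: offset=4 data="hg" -> buffer=????hg???????
Fragment 2: offset=0 data="CmJo" -> buffer=CmJohg???????
Fragment 3: offset=10 data="BT" -> buffer=CmJohg????BT?

Answer: CmJohg????BT?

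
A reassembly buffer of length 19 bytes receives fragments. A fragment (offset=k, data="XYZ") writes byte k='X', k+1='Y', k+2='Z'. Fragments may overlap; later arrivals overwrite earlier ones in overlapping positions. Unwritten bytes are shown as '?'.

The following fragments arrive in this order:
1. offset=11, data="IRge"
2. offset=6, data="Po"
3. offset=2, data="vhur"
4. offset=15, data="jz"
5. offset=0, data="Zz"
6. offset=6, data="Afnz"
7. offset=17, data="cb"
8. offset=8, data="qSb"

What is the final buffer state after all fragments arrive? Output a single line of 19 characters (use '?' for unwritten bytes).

Answer: ZzvhurAfqSbIRgejzcb

Derivation:
Fragment 1: offset=11 data="IRge" -> buffer=???????????IRge????
Fragment 2: offset=6 data="Po" -> buffer=??????Po???IRge????
Fragment 3: offset=2 data="vhur" -> buffer=??vhurPo???IRge????
Fragment 4: offset=15 data="jz" -> buffer=??vhurPo???IRgejz??
Fragment 5: offset=0 data="Zz" -> buffer=ZzvhurPo???IRgejz??
Fragment 6: offset=6 data="Afnz" -> buffer=ZzvhurAfnz?IRgejz??
Fragment 7: offset=17 data="cb" -> buffer=ZzvhurAfnz?IRgejzcb
Fragment 8: offset=8 data="qSb" -> buffer=ZzvhurAfqSbIRgejzcb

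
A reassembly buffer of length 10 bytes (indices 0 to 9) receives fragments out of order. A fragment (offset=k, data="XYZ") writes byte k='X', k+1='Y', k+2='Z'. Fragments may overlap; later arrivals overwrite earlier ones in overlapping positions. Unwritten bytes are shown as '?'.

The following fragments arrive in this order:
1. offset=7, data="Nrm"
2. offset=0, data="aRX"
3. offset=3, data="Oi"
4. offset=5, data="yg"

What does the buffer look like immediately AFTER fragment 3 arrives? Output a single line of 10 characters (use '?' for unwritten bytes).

Answer: aRXOi??Nrm

Derivation:
Fragment 1: offset=7 data="Nrm" -> buffer=???????Nrm
Fragment 2: offset=0 data="aRX" -> buffer=aRX????Nrm
Fragment 3: offset=3 data="Oi" -> buffer=aRXOi??Nrm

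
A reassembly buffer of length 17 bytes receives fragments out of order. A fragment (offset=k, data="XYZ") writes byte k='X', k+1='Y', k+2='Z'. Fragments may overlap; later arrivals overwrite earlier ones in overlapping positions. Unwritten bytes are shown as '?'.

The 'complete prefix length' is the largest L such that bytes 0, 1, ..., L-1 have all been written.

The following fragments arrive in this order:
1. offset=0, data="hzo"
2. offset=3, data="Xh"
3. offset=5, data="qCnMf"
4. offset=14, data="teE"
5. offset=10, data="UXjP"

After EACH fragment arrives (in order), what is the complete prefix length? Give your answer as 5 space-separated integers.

Answer: 3 5 10 10 17

Derivation:
Fragment 1: offset=0 data="hzo" -> buffer=hzo?????????????? -> prefix_len=3
Fragment 2: offset=3 data="Xh" -> buffer=hzoXh???????????? -> prefix_len=5
Fragment 3: offset=5 data="qCnMf" -> buffer=hzoXhqCnMf??????? -> prefix_len=10
Fragment 4: offset=14 data="teE" -> buffer=hzoXhqCnMf????teE -> prefix_len=10
Fragment 5: offset=10 data="UXjP" -> buffer=hzoXhqCnMfUXjPteE -> prefix_len=17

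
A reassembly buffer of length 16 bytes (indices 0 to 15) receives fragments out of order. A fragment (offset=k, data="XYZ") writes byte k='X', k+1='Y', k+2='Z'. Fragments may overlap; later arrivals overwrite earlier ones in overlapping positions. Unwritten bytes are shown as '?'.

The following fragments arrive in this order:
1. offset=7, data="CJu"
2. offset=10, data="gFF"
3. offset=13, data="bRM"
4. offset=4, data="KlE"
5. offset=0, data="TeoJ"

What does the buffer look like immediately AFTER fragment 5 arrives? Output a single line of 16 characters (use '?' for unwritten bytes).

Fragment 1: offset=7 data="CJu" -> buffer=???????CJu??????
Fragment 2: offset=10 data="gFF" -> buffer=???????CJugFF???
Fragment 3: offset=13 data="bRM" -> buffer=???????CJugFFbRM
Fragment 4: offset=4 data="KlE" -> buffer=????KlECJugFFbRM
Fragment 5: offset=0 data="TeoJ" -> buffer=TeoJKlECJugFFbRM

Answer: TeoJKlECJugFFbRM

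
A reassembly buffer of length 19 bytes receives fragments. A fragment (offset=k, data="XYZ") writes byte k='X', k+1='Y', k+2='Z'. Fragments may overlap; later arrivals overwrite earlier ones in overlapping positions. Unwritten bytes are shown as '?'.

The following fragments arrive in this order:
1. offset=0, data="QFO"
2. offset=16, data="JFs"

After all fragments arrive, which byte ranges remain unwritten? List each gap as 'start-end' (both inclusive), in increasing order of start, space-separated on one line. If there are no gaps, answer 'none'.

Answer: 3-15

Derivation:
Fragment 1: offset=0 len=3
Fragment 2: offset=16 len=3
Gaps: 3-15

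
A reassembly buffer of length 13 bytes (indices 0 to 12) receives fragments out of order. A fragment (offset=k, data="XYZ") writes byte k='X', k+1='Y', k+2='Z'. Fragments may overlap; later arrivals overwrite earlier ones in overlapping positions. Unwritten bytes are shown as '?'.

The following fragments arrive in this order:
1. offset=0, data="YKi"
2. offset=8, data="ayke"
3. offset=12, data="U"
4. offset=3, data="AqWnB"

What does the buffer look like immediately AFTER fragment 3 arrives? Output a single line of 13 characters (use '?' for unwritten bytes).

Answer: YKi?????aykeU

Derivation:
Fragment 1: offset=0 data="YKi" -> buffer=YKi??????????
Fragment 2: offset=8 data="ayke" -> buffer=YKi?????ayke?
Fragment 3: offset=12 data="U" -> buffer=YKi?????aykeU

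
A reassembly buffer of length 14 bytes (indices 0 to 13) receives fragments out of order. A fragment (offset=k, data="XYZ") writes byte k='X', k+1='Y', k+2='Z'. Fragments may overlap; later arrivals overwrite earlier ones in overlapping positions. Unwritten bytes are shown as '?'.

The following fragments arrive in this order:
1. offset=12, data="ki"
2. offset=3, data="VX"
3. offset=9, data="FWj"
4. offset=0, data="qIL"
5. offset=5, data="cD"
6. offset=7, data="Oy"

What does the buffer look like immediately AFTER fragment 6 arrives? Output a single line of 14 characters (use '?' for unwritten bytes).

Fragment 1: offset=12 data="ki" -> buffer=????????????ki
Fragment 2: offset=3 data="VX" -> buffer=???VX???????ki
Fragment 3: offset=9 data="FWj" -> buffer=???VX????FWjki
Fragment 4: offset=0 data="qIL" -> buffer=qILVX????FWjki
Fragment 5: offset=5 data="cD" -> buffer=qILVXcD??FWjki
Fragment 6: offset=7 data="Oy" -> buffer=qILVXcDOyFWjki

Answer: qILVXcDOyFWjki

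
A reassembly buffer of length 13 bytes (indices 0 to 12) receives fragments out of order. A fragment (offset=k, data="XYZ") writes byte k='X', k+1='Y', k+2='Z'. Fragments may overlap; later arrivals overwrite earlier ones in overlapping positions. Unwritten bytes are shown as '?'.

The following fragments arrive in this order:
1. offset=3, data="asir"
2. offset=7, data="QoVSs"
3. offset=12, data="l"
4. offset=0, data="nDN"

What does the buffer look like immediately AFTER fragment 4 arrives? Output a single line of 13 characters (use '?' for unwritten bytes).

Answer: nDNasirQoVSsl

Derivation:
Fragment 1: offset=3 data="asir" -> buffer=???asir??????
Fragment 2: offset=7 data="QoVSs" -> buffer=???asirQoVSs?
Fragment 3: offset=12 data="l" -> buffer=???asirQoVSsl
Fragment 4: offset=0 data="nDN" -> buffer=nDNasirQoVSsl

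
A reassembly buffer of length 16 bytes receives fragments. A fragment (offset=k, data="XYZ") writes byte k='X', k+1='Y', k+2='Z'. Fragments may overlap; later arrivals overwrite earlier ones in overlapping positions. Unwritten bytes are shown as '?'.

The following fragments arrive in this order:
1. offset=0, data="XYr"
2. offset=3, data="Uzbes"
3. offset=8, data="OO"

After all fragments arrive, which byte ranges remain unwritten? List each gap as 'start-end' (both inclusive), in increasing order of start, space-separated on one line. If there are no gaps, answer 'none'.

Fragment 1: offset=0 len=3
Fragment 2: offset=3 len=5
Fragment 3: offset=8 len=2
Gaps: 10-15

Answer: 10-15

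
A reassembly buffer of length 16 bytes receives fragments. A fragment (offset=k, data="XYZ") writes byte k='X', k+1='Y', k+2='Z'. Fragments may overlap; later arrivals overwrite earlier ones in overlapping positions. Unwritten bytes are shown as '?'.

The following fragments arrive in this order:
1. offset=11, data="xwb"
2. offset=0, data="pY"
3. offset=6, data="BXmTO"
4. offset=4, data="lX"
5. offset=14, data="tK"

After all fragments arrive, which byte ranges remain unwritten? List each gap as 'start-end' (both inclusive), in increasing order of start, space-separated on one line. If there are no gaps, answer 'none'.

Fragment 1: offset=11 len=3
Fragment 2: offset=0 len=2
Fragment 3: offset=6 len=5
Fragment 4: offset=4 len=2
Fragment 5: offset=14 len=2
Gaps: 2-3

Answer: 2-3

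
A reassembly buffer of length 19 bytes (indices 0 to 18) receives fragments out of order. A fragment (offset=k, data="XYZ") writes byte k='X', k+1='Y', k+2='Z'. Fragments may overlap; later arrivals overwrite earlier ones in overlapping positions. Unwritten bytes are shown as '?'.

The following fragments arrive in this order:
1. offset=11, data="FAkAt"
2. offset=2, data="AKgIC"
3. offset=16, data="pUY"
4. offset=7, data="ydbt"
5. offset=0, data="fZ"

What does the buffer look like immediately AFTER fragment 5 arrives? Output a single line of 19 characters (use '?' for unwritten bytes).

Fragment 1: offset=11 data="FAkAt" -> buffer=???????????FAkAt???
Fragment 2: offset=2 data="AKgIC" -> buffer=??AKgIC????FAkAt???
Fragment 3: offset=16 data="pUY" -> buffer=??AKgIC????FAkAtpUY
Fragment 4: offset=7 data="ydbt" -> buffer=??AKgICydbtFAkAtpUY
Fragment 5: offset=0 data="fZ" -> buffer=fZAKgICydbtFAkAtpUY

Answer: fZAKgICydbtFAkAtpUY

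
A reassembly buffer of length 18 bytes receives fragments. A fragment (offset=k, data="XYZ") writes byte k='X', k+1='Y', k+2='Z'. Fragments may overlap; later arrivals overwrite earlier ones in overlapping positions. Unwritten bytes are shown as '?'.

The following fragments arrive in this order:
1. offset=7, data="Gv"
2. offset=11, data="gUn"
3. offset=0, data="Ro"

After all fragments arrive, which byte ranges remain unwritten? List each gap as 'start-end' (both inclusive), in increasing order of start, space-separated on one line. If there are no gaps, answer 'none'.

Fragment 1: offset=7 len=2
Fragment 2: offset=11 len=3
Fragment 3: offset=0 len=2
Gaps: 2-6 9-10 14-17

Answer: 2-6 9-10 14-17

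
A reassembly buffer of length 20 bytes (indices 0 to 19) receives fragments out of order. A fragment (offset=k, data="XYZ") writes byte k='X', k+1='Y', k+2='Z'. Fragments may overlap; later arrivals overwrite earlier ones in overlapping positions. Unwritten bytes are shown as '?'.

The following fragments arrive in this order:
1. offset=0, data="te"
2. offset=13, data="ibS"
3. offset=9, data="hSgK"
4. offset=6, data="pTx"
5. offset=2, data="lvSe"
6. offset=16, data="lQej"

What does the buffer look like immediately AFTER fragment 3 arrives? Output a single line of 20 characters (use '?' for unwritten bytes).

Fragment 1: offset=0 data="te" -> buffer=te??????????????????
Fragment 2: offset=13 data="ibS" -> buffer=te???????????ibS????
Fragment 3: offset=9 data="hSgK" -> buffer=te???????hSgKibS????

Answer: te???????hSgKibS????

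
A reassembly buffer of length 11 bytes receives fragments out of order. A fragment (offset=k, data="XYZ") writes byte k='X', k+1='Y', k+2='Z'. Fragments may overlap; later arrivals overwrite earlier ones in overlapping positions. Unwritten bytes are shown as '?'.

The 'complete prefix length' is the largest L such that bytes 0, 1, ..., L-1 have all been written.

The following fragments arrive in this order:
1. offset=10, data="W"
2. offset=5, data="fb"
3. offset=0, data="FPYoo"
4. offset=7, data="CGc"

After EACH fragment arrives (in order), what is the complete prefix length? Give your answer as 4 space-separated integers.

Fragment 1: offset=10 data="W" -> buffer=??????????W -> prefix_len=0
Fragment 2: offset=5 data="fb" -> buffer=?????fb???W -> prefix_len=0
Fragment 3: offset=0 data="FPYoo" -> buffer=FPYoofb???W -> prefix_len=7
Fragment 4: offset=7 data="CGc" -> buffer=FPYoofbCGcW -> prefix_len=11

Answer: 0 0 7 11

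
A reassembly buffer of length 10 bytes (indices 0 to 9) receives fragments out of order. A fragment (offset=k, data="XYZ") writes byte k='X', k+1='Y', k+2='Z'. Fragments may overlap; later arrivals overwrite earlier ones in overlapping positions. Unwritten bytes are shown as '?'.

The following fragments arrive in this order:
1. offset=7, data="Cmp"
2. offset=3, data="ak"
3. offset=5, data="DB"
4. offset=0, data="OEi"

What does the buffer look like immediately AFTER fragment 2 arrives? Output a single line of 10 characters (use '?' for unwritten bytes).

Fragment 1: offset=7 data="Cmp" -> buffer=???????Cmp
Fragment 2: offset=3 data="ak" -> buffer=???ak??Cmp

Answer: ???ak??Cmp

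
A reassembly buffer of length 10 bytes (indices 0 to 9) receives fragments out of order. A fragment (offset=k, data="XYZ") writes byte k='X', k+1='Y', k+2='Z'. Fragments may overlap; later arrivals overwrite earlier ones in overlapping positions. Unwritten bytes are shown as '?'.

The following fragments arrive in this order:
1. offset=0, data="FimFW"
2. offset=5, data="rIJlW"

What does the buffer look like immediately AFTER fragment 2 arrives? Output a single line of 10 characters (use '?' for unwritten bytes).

Answer: FimFWrIJlW

Derivation:
Fragment 1: offset=0 data="FimFW" -> buffer=FimFW?????
Fragment 2: offset=5 data="rIJlW" -> buffer=FimFWrIJlW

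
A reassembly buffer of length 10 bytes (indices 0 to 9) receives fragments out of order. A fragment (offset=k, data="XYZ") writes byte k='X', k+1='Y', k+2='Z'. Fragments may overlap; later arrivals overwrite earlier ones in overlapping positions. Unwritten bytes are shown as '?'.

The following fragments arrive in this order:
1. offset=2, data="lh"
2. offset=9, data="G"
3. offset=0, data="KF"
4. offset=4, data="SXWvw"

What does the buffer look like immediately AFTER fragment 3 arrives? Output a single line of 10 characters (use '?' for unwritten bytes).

Fragment 1: offset=2 data="lh" -> buffer=??lh??????
Fragment 2: offset=9 data="G" -> buffer=??lh?????G
Fragment 3: offset=0 data="KF" -> buffer=KFlh?????G

Answer: KFlh?????G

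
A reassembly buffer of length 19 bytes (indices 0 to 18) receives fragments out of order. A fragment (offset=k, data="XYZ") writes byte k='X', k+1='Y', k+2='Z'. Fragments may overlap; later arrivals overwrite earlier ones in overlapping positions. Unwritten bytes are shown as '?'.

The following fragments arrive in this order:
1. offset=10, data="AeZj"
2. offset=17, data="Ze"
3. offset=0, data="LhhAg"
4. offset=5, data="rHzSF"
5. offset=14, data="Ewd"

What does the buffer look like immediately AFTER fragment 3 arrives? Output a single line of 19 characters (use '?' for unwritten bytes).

Fragment 1: offset=10 data="AeZj" -> buffer=??????????AeZj?????
Fragment 2: offset=17 data="Ze" -> buffer=??????????AeZj???Ze
Fragment 3: offset=0 data="LhhAg" -> buffer=LhhAg?????AeZj???Ze

Answer: LhhAg?????AeZj???Ze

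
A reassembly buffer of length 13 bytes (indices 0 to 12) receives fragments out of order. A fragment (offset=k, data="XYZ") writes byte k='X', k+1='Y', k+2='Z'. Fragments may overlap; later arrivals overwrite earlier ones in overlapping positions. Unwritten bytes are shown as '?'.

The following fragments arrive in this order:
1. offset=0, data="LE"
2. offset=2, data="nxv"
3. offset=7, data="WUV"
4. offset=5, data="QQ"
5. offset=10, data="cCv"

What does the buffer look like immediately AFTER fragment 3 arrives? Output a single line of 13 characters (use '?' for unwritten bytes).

Fragment 1: offset=0 data="LE" -> buffer=LE???????????
Fragment 2: offset=2 data="nxv" -> buffer=LEnxv????????
Fragment 3: offset=7 data="WUV" -> buffer=LEnxv??WUV???

Answer: LEnxv??WUV???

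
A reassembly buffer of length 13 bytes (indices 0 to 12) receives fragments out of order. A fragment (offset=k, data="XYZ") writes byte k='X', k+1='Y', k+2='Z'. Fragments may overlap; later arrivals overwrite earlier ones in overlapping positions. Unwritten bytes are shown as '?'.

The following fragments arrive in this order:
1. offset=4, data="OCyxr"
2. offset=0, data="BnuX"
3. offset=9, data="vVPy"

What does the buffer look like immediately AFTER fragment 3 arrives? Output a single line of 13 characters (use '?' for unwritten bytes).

Answer: BnuXOCyxrvVPy

Derivation:
Fragment 1: offset=4 data="OCyxr" -> buffer=????OCyxr????
Fragment 2: offset=0 data="BnuX" -> buffer=BnuXOCyxr????
Fragment 3: offset=9 data="vVPy" -> buffer=BnuXOCyxrvVPy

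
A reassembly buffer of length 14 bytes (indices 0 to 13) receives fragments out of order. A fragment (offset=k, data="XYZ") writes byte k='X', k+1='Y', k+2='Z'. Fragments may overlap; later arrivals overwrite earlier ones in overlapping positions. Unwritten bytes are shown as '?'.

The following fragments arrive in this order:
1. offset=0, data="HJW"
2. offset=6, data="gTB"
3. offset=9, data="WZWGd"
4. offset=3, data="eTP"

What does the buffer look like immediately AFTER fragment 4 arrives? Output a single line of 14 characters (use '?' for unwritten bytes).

Fragment 1: offset=0 data="HJW" -> buffer=HJW???????????
Fragment 2: offset=6 data="gTB" -> buffer=HJW???gTB?????
Fragment 3: offset=9 data="WZWGd" -> buffer=HJW???gTBWZWGd
Fragment 4: offset=3 data="eTP" -> buffer=HJWeTPgTBWZWGd

Answer: HJWeTPgTBWZWGd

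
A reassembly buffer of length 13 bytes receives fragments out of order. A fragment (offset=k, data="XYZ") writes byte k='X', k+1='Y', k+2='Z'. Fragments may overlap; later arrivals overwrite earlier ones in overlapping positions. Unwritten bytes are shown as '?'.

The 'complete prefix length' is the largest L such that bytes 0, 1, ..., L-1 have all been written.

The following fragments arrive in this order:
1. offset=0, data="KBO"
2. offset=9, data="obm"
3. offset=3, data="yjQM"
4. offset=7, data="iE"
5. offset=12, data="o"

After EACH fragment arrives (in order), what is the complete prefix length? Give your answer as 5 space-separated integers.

Answer: 3 3 7 12 13

Derivation:
Fragment 1: offset=0 data="KBO" -> buffer=KBO?????????? -> prefix_len=3
Fragment 2: offset=9 data="obm" -> buffer=KBO??????obm? -> prefix_len=3
Fragment 3: offset=3 data="yjQM" -> buffer=KBOyjQM??obm? -> prefix_len=7
Fragment 4: offset=7 data="iE" -> buffer=KBOyjQMiEobm? -> prefix_len=12
Fragment 5: offset=12 data="o" -> buffer=KBOyjQMiEobmo -> prefix_len=13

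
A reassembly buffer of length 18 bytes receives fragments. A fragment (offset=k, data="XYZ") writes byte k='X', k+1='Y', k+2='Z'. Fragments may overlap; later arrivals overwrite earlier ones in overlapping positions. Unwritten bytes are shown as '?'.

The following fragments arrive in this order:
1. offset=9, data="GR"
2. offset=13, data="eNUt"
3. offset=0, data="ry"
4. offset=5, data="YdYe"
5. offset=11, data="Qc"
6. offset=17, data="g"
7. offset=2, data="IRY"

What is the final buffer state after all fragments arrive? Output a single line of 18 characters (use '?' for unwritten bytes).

Fragment 1: offset=9 data="GR" -> buffer=?????????GR???????
Fragment 2: offset=13 data="eNUt" -> buffer=?????????GR??eNUt?
Fragment 3: offset=0 data="ry" -> buffer=ry???????GR??eNUt?
Fragment 4: offset=5 data="YdYe" -> buffer=ry???YdYeGR??eNUt?
Fragment 5: offset=11 data="Qc" -> buffer=ry???YdYeGRQceNUt?
Fragment 6: offset=17 data="g" -> buffer=ry???YdYeGRQceNUtg
Fragment 7: offset=2 data="IRY" -> buffer=ryIRYYdYeGRQceNUtg

Answer: ryIRYYdYeGRQceNUtg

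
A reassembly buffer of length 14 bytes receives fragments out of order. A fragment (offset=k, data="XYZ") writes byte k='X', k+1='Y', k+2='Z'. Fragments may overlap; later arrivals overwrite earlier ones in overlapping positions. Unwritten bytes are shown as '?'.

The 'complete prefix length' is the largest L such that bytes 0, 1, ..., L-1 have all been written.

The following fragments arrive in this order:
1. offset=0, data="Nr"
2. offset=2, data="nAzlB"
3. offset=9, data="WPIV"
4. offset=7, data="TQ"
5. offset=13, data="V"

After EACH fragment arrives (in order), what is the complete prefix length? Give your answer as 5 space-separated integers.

Answer: 2 7 7 13 14

Derivation:
Fragment 1: offset=0 data="Nr" -> buffer=Nr???????????? -> prefix_len=2
Fragment 2: offset=2 data="nAzlB" -> buffer=NrnAzlB??????? -> prefix_len=7
Fragment 3: offset=9 data="WPIV" -> buffer=NrnAzlB??WPIV? -> prefix_len=7
Fragment 4: offset=7 data="TQ" -> buffer=NrnAzlBTQWPIV? -> prefix_len=13
Fragment 5: offset=13 data="V" -> buffer=NrnAzlBTQWPIVV -> prefix_len=14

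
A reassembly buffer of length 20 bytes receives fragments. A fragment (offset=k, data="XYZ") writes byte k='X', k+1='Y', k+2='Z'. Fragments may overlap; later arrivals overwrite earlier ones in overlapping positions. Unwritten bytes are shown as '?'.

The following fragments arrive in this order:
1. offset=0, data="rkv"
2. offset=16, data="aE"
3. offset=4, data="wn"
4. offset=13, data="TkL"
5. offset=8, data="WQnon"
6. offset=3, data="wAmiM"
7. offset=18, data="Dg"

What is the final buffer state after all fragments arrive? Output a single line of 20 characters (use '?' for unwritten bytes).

Answer: rkvwAmiMWQnonTkLaEDg

Derivation:
Fragment 1: offset=0 data="rkv" -> buffer=rkv?????????????????
Fragment 2: offset=16 data="aE" -> buffer=rkv?????????????aE??
Fragment 3: offset=4 data="wn" -> buffer=rkv?wn??????????aE??
Fragment 4: offset=13 data="TkL" -> buffer=rkv?wn???????TkLaE??
Fragment 5: offset=8 data="WQnon" -> buffer=rkv?wn??WQnonTkLaE??
Fragment 6: offset=3 data="wAmiM" -> buffer=rkvwAmiMWQnonTkLaE??
Fragment 7: offset=18 data="Dg" -> buffer=rkvwAmiMWQnonTkLaEDg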